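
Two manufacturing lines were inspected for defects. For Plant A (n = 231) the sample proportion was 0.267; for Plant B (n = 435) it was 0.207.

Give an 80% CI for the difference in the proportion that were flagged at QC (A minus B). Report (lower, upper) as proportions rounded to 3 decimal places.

(0.015, 0.105)

The two standard errors are √(0.2670×0.7330/231) = 0.02911 and √(0.2070×0.7930/435) = 0.01943.
Because the samples are independent, SE_diff = √(0.02911² + 0.01943²) = 0.03500.
Using z* = 1.282 for 80%, ME = 1.282 × 0.03500 = 0.04487.
p̂₁ − p̂₂ = 0.0600; interval 0.0600 ± 0.04487 gives (0.015, 0.105).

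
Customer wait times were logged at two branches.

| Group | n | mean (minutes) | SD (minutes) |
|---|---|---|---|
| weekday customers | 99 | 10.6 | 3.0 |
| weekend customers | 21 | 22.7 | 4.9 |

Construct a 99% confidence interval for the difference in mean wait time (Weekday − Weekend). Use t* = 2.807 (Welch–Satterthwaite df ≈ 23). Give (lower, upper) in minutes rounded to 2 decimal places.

(-15.22, -8.98)

SE₁ = s₁/√n₁ = 3.0/√99 = 0.3015; SE₂ = 4.9/√21 = 1.0693.
Independent samples, unequal variances: SE_diff = √(SE₁² + SE₂²) = √(0.09090225 + 1.14340249) = 1.1110.
t* = 2.807, so margin of error = 2.807 × 1.1110 = 3.1186.
Difference in means = 10.6 − 22.7 = -12.1000.
-12.1000 ± 3.1186 → (-15.22, -8.98).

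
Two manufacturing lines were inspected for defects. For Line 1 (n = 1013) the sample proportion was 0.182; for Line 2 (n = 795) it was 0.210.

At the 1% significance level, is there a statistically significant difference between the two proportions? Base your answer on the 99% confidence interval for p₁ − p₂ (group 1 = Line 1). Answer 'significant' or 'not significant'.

The two standard errors are √(0.1820×0.8180/1013) = 0.01212 and √(0.2100×0.7900/795) = 0.01445.
Because the samples are independent, SE_diff = √(0.01212² + 0.01445²) = 0.01886.
Using z* = 2.576 for 99%, ME = 2.576 × 0.01886 = 0.04858.
p̂₁ − p̂₂ = -0.0280; interval -0.0280 ± 0.04858 gives (-0.07658, 0.02058).
The interval (-0.07658, 0.02058) contains 0, so the difference is not significant.

not significant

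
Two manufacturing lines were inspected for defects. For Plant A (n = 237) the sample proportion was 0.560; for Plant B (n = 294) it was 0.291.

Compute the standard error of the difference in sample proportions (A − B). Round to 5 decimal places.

SE₁ = √(p̂₁(1−p̂₁)/n₁) = √(0.5600·0.4400/237) = 0.03224; SE₂ = √(0.2910·0.7090/294) = 0.02649.
Independent samples: SE of the difference = √(SE₁² + SE₂²) = √(0.0010394176 + 0.0007017201) = 0.04173.

0.04173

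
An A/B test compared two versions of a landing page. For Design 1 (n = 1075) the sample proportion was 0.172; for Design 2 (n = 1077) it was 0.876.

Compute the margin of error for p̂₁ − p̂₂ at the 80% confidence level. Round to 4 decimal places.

Each SE is √(p̂(1−p̂)/n): √(0.1720·0.8280/1075) = 0.01151 and √(0.8760·0.1240/1077) = 0.01004.
SE(p̂₁ − p̂₂) = √(SE₁² + SE₂²) = √(0.0001324801 + 0.0001008016) = 0.01527, since the two samples are independent.
At 80% confidence z* = 1.282; margin = 1.282 × 0.01527 = 0.01958.

0.0196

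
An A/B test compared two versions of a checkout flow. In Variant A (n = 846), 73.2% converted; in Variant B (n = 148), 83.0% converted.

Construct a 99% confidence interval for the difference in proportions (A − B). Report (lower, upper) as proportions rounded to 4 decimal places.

(-0.1867, -0.0093)

SE₁ = √(p̂₁(1−p̂₁)/n₁) = √(0.7320·0.2680/846) = 0.01523; SE₂ = √(0.8300·0.1700/148) = 0.03088.
Independent samples: SE of the difference = √(SE₁² + SE₂²) = √(0.0002319529 + 0.0009535744) = 0.03443.
z* for 99% confidence is 2.576, so the margin of error is 2.576 × 0.03443 = 0.08869.
Point estimate p̂₁ − p̂₂ = 0.7320 − 0.8300 = -0.0980.
-0.0980 ± 0.08869 → (-0.1867, -0.0093).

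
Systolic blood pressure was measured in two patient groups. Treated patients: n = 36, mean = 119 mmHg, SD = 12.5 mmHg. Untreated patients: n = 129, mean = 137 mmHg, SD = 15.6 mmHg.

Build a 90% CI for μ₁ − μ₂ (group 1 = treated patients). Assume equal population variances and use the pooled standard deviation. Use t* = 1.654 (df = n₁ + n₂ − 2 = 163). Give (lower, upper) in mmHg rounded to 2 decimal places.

(-22.67, -13.33)

s_p = √[((n₁−1)s₁² + (n₂−1)s₂²)/(n₁+n₂−2)] = √[(35·12.5² + 128·15.6²)/163] = 14.9885.
SE = 14.9885·√(1/36 + 1/129) = 2.8252.
With t* = 1.654, margin = 1.654 × 2.8252 = 4.6729.
x̄₁ − x̄₂ = 119 − 137 = -18.0000; interval -18.0000 ± 4.6729 = (-22.67, -13.33).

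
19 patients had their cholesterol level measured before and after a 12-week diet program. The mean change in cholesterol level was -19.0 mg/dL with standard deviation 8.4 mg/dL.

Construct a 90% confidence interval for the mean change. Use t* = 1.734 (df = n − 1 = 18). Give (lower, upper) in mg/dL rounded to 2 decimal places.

(-22.34, -15.66)

Paired design: SE = s_d/√n = 8.4/√19 = 1.9271.
t* = 1.734; margin of error = 1.734 × 1.9271 = 3.3416.
-19.0 ± 3.3416 → (-22.34, -15.66).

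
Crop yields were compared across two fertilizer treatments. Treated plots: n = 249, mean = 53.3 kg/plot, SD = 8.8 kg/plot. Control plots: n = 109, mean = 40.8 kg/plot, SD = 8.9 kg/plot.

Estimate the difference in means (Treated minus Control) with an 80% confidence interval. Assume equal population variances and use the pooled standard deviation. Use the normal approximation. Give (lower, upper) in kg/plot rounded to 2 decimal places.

(11.20, 13.80)

s_p = √[((n₁−1)s₁² + (n₂−1)s₂²)/(n₁+n₂−2)] = √[(248·8.8² + 108·8.9²)/356] = 8.8305.
SE = 8.8305·√(1/249 + 1/109) = 1.0142.
With z* = 1.282, margin = 1.282 × 1.0142 = 1.3002.
x̄₁ − x̄₂ = 53.3 − 40.8 = 12.5000; interval 12.5000 ± 1.3002 = (11.20, 13.80).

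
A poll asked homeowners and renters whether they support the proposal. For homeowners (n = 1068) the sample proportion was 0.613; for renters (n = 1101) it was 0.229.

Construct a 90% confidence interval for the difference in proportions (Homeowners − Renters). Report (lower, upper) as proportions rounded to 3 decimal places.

SE₁ = √(p̂₁(1−p̂₁)/n₁) = √(0.6130·0.3870/1068) = 0.01490; SE₂ = √(0.2290·0.7710/1101) = 0.01266.
Independent samples: SE of the difference = √(SE₁² + SE₂²) = √(0.00022201 + 0.0001602756) = 0.01955.
z* for 90% confidence is 1.645, so the margin of error is 1.645 × 0.01955 = 0.03216.
Point estimate p̂₁ − p̂₂ = 0.6130 − 0.2290 = 0.3840.
0.3840 ± 0.03216 → (0.352, 0.416).

(0.352, 0.416)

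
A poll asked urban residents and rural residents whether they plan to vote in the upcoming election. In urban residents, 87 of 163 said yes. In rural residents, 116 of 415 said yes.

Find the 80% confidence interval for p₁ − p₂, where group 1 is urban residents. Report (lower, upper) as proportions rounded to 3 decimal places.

(0.197, 0.312)

p̂₁ = 87/163 = 0.5337 and p̂₂ = 116/415 = 0.2795.
SE₁ = √(p̂₁(1−p̂₁)/n₁) = √(0.5337·0.4663/163) = 0.03907; SE₂ = √(0.2795·0.7205/415) = 0.02203.
Independent samples: SE of the difference = √(SE₁² + SE₂²) = √(0.0015264649 + 0.0004853209) = 0.04485.
z* for 80% confidence is 1.282, so the margin of error is 1.282 × 0.04485 = 0.05750.
Point estimate p̂₁ − p̂₂ = 0.5337 − 0.2795 = 0.2542.
0.2542 ± 0.05750 → (0.197, 0.312).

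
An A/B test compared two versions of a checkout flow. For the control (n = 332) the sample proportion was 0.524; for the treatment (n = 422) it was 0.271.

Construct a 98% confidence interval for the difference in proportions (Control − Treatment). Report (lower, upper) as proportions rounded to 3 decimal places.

Each SE is √(p̂(1−p̂)/n): √(0.5240·0.4760/332) = 0.02741 and √(0.2710·0.7290/422) = 0.02164.
SE(p̂₁ − p̂₂) = √(SE₁² + SE₂²) = √(0.0007513081 + 0.0004682896) = 0.03492, since the two samples are independent.
At 98% confidence z* = 2.326; margin = 2.326 × 0.03492 = 0.08122.
The difference is 0.5240 − 0.2710 = 0.2530, so the interval is 0.2530 ± 0.08122 = (0.172, 0.334).

(0.172, 0.334)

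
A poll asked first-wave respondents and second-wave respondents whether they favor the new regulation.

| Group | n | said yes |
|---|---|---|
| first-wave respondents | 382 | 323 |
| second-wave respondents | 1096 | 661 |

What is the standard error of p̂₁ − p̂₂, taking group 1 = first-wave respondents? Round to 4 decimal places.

0.0237

Sample proportions: 323/382 = 0.8455, 661/1096 = 0.6031.
Each SE is √(p̂(1−p̂)/n): √(0.8455·0.1545/382) = 0.01849 and √(0.6031·0.3969/1096) = 0.01478.
SE(p̂₁ − p̂₂) = √(SE₁² + SE₂²) = √(0.0003418801 + 0.0002184484) = 0.02367, since the two samples are independent.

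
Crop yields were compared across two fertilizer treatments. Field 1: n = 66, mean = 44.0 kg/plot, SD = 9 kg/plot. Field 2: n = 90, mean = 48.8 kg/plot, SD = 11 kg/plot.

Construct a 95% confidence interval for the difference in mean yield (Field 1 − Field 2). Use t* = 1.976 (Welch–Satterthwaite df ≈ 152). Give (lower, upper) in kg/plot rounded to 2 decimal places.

(-7.97, -1.63)

Standard errors of each mean: 9/√66 = 1.1078 and 11/√90 = 1.1595.
SE(x̄₁ − x̄₂) = √(1.1078² + 1.1595²) = 1.6036 for independent samples with unequal variances.
With t* = 1.976, the margin is 1.976 × 1.6036 = 3.1687.
x̄₁ − x̄₂ = 44.0 − 48.8 = -4.8000; the interval is -4.8000 ± 3.1687 = (-7.97, -1.63).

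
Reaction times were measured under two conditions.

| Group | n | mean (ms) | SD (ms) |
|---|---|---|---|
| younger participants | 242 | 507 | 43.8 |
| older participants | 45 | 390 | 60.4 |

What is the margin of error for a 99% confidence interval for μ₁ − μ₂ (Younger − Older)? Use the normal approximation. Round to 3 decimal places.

Standard errors of each mean: 43.8/√242 = 2.8156 and 60.4/√45 = 9.0039.
SE(x̄₁ − x̄₂) = √(2.8156² + 9.0039²) = 9.4339 for independent samples with unequal variances.
With z* = 2.576, the margin is 2.576 × 9.4339 = 24.3017.

24.302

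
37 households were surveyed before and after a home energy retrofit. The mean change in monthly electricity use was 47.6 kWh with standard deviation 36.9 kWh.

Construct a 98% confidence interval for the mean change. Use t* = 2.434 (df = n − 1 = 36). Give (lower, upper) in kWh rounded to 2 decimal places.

This is a matched-pairs design, so SE = s_d/√n = 36.9/√37 = 6.0663.
Margin = 2.434 × 6.0663 = 14.7654; the interval is 47.6 ± 14.7654 = (32.83, 62.37).

(32.83, 62.37)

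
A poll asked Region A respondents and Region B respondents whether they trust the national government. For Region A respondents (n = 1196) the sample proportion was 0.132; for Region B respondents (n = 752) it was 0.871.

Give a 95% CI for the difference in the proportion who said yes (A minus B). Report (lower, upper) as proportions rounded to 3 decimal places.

SE₁ = √(p̂₁(1−p̂₁)/n₁) = √(0.1320·0.8680/1196) = 0.00979; SE₂ = √(0.8710·0.1290/752) = 0.01222.
Independent samples: SE of the difference = √(SE₁² + SE₂²) = √(0.0000958441 + 0.0001493284) = 0.01566.
z* for 95% confidence is 1.960, so the margin of error is 1.960 × 0.01566 = 0.03069.
Point estimate p̂₁ − p̂₂ = 0.1320 − 0.8710 = -0.7390.
-0.7390 ± 0.03069 → (-0.770, -0.708).

(-0.770, -0.708)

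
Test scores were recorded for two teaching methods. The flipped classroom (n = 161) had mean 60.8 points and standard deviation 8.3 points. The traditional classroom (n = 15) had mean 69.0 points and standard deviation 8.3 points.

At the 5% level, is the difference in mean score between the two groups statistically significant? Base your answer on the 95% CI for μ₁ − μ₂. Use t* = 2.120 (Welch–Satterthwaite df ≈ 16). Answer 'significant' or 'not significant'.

Standard errors of each mean: 8.3/√161 = 0.6541 and 8.3/√15 = 2.1431.
SE(x̄₁ − x̄₂) = √(0.6541² + 2.1431²) = 2.2407 for independent samples with unequal variances.
With t* = 2.120, the margin is 2.120 × 2.2407 = 4.7503.
x̄₁ − x̄₂ = 60.8 − 69.0 = -8.2000; the interval is -8.2000 ± 4.7503 = (-12.9503, -3.4497).
The interval (-12.9503, -3.4497) does not contain 0, so the difference is significant.

significant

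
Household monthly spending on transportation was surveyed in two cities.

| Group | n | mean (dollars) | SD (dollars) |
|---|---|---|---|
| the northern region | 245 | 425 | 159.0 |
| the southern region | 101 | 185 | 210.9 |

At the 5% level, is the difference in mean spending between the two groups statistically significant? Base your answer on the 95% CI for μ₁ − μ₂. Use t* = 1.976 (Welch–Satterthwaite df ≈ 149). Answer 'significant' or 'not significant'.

significant

Per-group SEs: s₁/√n₁ = 159.0/√245 = 10.1581, s₂/√n₂ = 210.9/√101 = 20.9853.
Unpooled SE of the difference: √(103.18699561 + 440.38281609) = 23.3146.
Margin of error = t* · SE = 1.976 × 23.3146 = 46.0696.
x̄₁ − x̄₂ = 425 − 185 = 240.0000.
CI: 240.0000 ± 46.0696 = (193.9304, 286.0696).
The interval (193.9304, 286.0696) does not contain 0, so the difference is significant.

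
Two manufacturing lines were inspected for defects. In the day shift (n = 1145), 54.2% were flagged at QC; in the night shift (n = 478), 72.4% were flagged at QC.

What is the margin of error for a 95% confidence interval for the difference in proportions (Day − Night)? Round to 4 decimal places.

0.0494

The two standard errors are √(0.5420×0.4580/1145) = 0.01472 and √(0.7240×0.2760/478) = 0.02045.
Because the samples are independent, SE_diff = √(0.01472² + 0.02045²) = 0.02520.
Using z* = 1.960 for 95%, ME = 1.960 × 0.02520 = 0.04939.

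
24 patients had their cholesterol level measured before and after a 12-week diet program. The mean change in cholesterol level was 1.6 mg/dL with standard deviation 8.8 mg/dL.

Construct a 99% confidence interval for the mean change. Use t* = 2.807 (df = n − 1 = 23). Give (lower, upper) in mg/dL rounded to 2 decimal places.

This is a matched-pairs design, so SE = s_d/√n = 8.8/√24 = 1.7963.
Margin = 2.807 × 1.7963 = 5.0422; the interval is 1.6 ± 5.0422 = (-3.44, 6.64).

(-3.44, 6.64)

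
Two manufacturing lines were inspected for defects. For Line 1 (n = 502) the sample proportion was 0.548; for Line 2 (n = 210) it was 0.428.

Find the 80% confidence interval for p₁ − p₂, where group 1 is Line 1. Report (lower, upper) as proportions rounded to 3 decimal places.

The two standard errors are √(0.5480×0.4520/502) = 0.02221 and √(0.4280×0.5720/210) = 0.03414.
Because the samples are independent, SE_diff = √(0.02221² + 0.03414²) = 0.04073.
Using z* = 1.282 for 80%, ME = 1.282 × 0.04073 = 0.05222.
p̂₁ − p̂₂ = 0.1200; interval 0.1200 ± 0.05222 gives (0.068, 0.172).

(0.068, 0.172)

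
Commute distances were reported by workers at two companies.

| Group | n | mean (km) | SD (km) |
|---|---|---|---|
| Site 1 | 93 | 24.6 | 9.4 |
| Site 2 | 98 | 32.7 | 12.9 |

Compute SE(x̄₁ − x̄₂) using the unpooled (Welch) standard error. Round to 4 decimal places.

SE₁ = s₁/√n₁ = 9.4/√93 = 0.9747; SE₂ = 12.9/√98 = 1.3031.
Independent samples, unequal variances: SE_diff = √(SE₁² + SE₂²) = √(0.95004009 + 1.69806961) = 1.6273.

1.6273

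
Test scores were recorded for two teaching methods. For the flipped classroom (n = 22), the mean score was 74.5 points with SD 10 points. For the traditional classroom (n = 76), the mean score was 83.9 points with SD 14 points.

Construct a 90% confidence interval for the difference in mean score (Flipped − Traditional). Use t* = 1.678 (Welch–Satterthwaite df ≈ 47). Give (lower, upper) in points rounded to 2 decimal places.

(-13.88, -4.92)

SE₁ = s₁/√n₁ = 10/√22 = 2.1320; SE₂ = 14/√76 = 1.6059.
Independent samples, unequal variances: SE_diff = √(SE₁² + SE₂²) = √(4.545424 + 2.57891481) = 2.6691.
t* = 1.678, so margin of error = 1.678 × 2.6691 = 4.4787.
Difference in means = 74.5 − 83.9 = -9.4000.
-9.4000 ± 4.4787 → (-13.88, -4.92).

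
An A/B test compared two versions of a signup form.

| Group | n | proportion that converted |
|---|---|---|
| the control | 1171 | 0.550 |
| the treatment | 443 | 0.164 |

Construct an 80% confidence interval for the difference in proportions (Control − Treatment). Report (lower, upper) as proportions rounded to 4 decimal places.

(0.3567, 0.4153)

Each SE is √(p̂(1−p̂)/n): √(0.5500·0.4500/1171) = 0.01454 and √(0.1640·0.8360/443) = 0.01759.
SE(p̂₁ − p̂₂) = √(SE₁² + SE₂²) = √(0.0002114116 + 0.0003094081) = 0.02282, since the two samples are independent.
At 80% confidence z* = 1.282; margin = 1.282 × 0.02282 = 0.02926.
The difference is 0.5500 − 0.1640 = 0.3860, so the interval is 0.3860 ± 0.02926 = (0.3567, 0.4153).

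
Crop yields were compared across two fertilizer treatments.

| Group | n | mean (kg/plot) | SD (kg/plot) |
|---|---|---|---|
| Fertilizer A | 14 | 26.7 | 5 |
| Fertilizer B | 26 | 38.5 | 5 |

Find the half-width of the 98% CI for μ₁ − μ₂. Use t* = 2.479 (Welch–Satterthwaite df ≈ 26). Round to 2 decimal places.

4.11

Standard errors of each mean: 5/√14 = 1.3363 and 5/√26 = 0.9806.
SE(x̄₁ − x̄₂) = √(1.3363² + 0.9806²) = 1.6575 for independent samples with unequal variances.
With t* = 2.479, the margin is 2.479 × 1.6575 = 4.1089.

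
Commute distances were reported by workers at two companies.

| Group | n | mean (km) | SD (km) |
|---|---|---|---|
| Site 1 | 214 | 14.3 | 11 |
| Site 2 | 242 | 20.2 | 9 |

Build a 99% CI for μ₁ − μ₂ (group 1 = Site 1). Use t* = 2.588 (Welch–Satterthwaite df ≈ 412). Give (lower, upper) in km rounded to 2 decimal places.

SE₁ = s₁/√n₁ = 11/√214 = 0.7519; SE₂ = 9/√242 = 0.5785.
Independent samples, unequal variances: SE_diff = √(SE₁² + SE₂²) = √(0.56535361 + 0.33466225) = 0.9487.
t* = 2.588, so margin of error = 2.588 × 0.9487 = 2.4552.
Difference in means = 14.3 − 20.2 = -5.9000.
-5.9000 ± 2.4552 → (-8.36, -3.44).

(-8.36, -3.44)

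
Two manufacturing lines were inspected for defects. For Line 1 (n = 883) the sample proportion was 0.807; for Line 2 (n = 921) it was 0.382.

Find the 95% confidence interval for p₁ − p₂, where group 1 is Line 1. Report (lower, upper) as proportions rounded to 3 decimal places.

Each SE is √(p̂(1−p̂)/n): √(0.8070·0.1930/883) = 0.01328 and √(0.3820·0.6180/921) = 0.01601.
SE(p̂₁ − p̂₂) = √(SE₁² + SE₂²) = √(0.0001763584 + 0.0002563201) = 0.02080, since the two samples are independent.
At 95% confidence z* = 1.960; margin = 1.960 × 0.02080 = 0.04077.
The difference is 0.8070 − 0.3820 = 0.4250, so the interval is 0.4250 ± 0.04077 = (0.384, 0.466).

(0.384, 0.466)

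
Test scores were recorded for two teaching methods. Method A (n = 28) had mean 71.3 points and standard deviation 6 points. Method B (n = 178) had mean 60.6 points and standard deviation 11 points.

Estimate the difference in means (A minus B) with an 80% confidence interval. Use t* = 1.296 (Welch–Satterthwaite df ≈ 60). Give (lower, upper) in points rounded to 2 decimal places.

(8.88, 12.52)

Per-group SEs: s₁/√n₁ = 6/√28 = 1.1339, s₂/√n₂ = 11/√178 = 0.8245.
Unpooled SE of the difference: √(1.28572921 + 0.67980025) = 1.4020.
Margin of error = t* · SE = 1.296 × 1.4020 = 1.8170.
x̄₁ − x̄₂ = 71.3 − 60.6 = 10.7000.
CI: 10.7000 ± 1.8170 = (8.88, 12.52).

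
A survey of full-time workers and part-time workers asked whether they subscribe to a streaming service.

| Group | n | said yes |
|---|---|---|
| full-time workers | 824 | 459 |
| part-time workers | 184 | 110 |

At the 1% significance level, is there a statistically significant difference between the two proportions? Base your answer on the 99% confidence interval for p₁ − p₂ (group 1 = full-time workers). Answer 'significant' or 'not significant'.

not significant

p̂₁ = 459/824 = 0.5570 and p̂₂ = 110/184 = 0.5978.
SE₁ = √(p̂₁(1−p̂₁)/n₁) = √(0.5570·0.4430/824) = 0.01730; SE₂ = √(0.5978·0.4022/184) = 0.03615.
Independent samples: SE of the difference = √(SE₁² + SE₂²) = √(0.00029929 + 0.0013068225) = 0.04008.
z* for 99% confidence is 2.576, so the margin of error is 2.576 × 0.04008 = 0.10325.
Point estimate p̂₁ − p̂₂ = 0.5570 − 0.5978 = -0.0408.
-0.0408 ± 0.10325 → (-0.14405, 0.06245).
The interval (-0.14405, 0.06245) contains 0, so the difference is not significant.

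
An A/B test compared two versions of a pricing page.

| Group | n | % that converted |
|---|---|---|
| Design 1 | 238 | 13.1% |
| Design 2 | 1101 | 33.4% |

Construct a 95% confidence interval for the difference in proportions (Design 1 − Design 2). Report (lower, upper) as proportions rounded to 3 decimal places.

(-0.254, -0.152)

The two standard errors are √(0.1310×0.8690/238) = 0.02187 and √(0.3340×0.6660/1101) = 0.01421.
Because the samples are independent, SE_diff = √(0.02187² + 0.01421²) = 0.02608.
Using z* = 1.960 for 95%, ME = 1.960 × 0.02608 = 0.05112.
p̂₁ − p̂₂ = -0.2030; interval -0.2030 ± 0.05112 gives (-0.254, -0.152).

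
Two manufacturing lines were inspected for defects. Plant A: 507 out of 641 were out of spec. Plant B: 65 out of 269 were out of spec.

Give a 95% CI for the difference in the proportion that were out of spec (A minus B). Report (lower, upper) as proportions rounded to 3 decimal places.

(0.489, 0.609)

p̂₁ = 507/641 = 0.7910 and p̂₂ = 65/269 = 0.2416.
SE₁ = √(p̂₁(1−p̂₁)/n₁) = √(0.7910·0.2090/641) = 0.01606; SE₂ = √(0.2416·0.7584/269) = 0.02610.
Independent samples: SE of the difference = √(SE₁² + SE₂²) = √(0.0002579236 + 0.00068121) = 0.03065.
z* for 95% confidence is 1.960, so the margin of error is 1.960 × 0.03065 = 0.06007.
Point estimate p̂₁ − p̂₂ = 0.7910 − 0.2416 = 0.5494.
0.5494 ± 0.06007 → (0.489, 0.609).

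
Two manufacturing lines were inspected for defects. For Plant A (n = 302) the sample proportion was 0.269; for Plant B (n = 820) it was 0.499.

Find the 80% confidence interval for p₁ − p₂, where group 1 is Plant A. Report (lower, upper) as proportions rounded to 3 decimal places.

The two standard errors are √(0.2690×0.7310/302) = 0.02552 and √(0.4990×0.5010/820) = 0.01746.
Because the samples are independent, SE_diff = √(0.02552² + 0.01746²) = 0.03092.
Using z* = 1.282 for 80%, ME = 1.282 × 0.03092 = 0.03964.
p̂₁ − p̂₂ = -0.2300; interval -0.2300 ± 0.03964 gives (-0.270, -0.190).

(-0.270, -0.190)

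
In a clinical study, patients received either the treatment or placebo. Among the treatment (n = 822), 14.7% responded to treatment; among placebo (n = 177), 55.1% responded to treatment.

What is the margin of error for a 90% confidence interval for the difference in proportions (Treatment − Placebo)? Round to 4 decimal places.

0.0648

The two standard errors are √(0.1470×0.8530/822) = 0.01235 and √(0.5510×0.4490/177) = 0.03739.
Because the samples are independent, SE_diff = √(0.01235² + 0.03739²) = 0.03938.
Using z* = 1.645 for 90%, ME = 1.645 × 0.03938 = 0.06478.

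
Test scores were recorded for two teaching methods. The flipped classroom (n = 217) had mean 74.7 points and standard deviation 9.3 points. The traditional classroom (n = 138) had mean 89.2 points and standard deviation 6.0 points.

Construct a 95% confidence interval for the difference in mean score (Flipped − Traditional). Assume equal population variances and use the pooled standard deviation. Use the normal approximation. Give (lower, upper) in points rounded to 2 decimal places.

(-16.25, -12.75)

Pooled variance s_p² = [216·9.3² + 137·6.0²] / (217+138−2) = 66.8947, so s_p = 8.1789.
SE_diff = s_p·√(1/n₁ + 1/n₂) = 8.1789·√(1/217 + 1/138) = 0.8905.
z* = 1.960; margin = 1.960 × 0.8905 = 1.7454.
Difference = 74.7 − 89.2 = -14.5000.
-14.5000 ± 1.7454 → (-16.25, -12.75).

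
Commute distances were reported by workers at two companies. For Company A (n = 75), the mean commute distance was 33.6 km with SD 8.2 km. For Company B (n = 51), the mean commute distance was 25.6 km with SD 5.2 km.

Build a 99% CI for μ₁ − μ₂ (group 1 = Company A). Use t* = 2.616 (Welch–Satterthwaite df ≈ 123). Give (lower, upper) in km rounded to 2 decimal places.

(4.88, 11.12)

SE₁ = s₁/√n₁ = 8.2/√75 = 0.9469; SE₂ = 5.2/√51 = 0.7281.
Independent samples, unequal variances: SE_diff = √(SE₁² + SE₂²) = √(0.89661961 + 0.53012961) = 1.1945.
t* = 2.616, so margin of error = 2.616 × 1.1945 = 3.1248.
Difference in means = 33.6 − 25.6 = 8.0000.
8.0000 ± 3.1248 → (4.88, 11.12).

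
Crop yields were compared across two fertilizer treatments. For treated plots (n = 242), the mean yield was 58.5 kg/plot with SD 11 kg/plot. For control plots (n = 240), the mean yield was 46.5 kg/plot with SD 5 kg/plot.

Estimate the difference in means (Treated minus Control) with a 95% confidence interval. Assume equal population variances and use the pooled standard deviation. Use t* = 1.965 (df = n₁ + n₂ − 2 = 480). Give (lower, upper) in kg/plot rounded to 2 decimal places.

(10.47, 13.53)

s_p = √[((n₁−1)s₁² + (n₂−1)s₂²)/(n₁+n₂−2)] = √[(241·11² + 239·5²)/480] = 8.5557.
SE = 8.5557·√(1/242 + 1/240) = 0.7794.
With t* = 1.965, margin = 1.965 × 0.7794 = 1.5315.
x̄₁ − x̄₂ = 58.5 − 46.5 = 12.0000; interval 12.0000 ± 1.5315 = (10.47, 13.53).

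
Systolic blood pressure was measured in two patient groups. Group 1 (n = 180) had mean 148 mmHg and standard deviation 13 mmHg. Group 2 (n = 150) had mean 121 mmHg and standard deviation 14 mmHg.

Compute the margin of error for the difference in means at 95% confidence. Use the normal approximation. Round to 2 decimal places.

2.94

SE₁ = s₁/√n₁ = 13/√180 = 0.9690; SE₂ = 14/√150 = 1.1431.
Independent samples, unequal variances: SE_diff = √(SE₁² + SE₂²) = √(0.938961 + 1.30667761) = 1.4985.
z* = 1.960, so margin of error = 1.960 × 1.4985 = 2.9371.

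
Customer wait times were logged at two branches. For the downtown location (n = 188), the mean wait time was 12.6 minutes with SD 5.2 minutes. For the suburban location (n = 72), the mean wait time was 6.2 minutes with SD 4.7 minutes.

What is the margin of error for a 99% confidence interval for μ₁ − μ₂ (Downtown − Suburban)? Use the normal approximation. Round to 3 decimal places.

Per-group SEs: s₁/√n₁ = 5.2/√188 = 0.3792, s₂/√n₂ = 4.7/√72 = 0.5539.
Unpooled SE of the difference: √(0.14379264 + 0.30680521) = 0.6713.
Margin of error = z* · SE = 2.576 × 0.6713 = 1.7293.

1.729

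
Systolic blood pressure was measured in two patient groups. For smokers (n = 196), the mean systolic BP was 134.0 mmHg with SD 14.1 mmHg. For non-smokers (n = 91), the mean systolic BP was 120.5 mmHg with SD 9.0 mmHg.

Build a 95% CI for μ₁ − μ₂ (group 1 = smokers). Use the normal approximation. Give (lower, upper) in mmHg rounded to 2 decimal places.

Per-group SEs: s₁/√n₁ = 14.1/√196 = 1.0071, s₂/√n₂ = 9.0/√91 = 0.9435.
Unpooled SE of the difference: √(1.01425041 + 0.89019225) = 1.3800.
Margin of error = z* · SE = 1.960 × 1.3800 = 2.7048.
x̄₁ − x̄₂ = 134.0 − 120.5 = 13.5000.
CI: 13.5000 ± 2.7048 = (10.80, 16.20).

(10.80, 16.20)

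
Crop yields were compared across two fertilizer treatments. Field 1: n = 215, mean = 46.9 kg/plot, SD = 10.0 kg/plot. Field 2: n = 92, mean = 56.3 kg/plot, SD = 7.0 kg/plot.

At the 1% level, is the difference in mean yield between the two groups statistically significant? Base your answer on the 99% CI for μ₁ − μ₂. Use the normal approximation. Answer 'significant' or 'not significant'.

significant

SE₁ = s₁/√n₁ = 10.0/√215 = 0.6820; SE₂ = 7.0/√92 = 0.7298.
Independent samples, unequal variances: SE_diff = √(SE₁² + SE₂²) = √(0.465124 + 0.53260804) = 0.9989.
z* = 2.576, so margin of error = 2.576 × 0.9989 = 2.5732.
Difference in means = 46.9 − 56.3 = -9.4000.
-9.4000 ± 2.5732 → (-11.9732, -6.8268).
The interval (-11.9732, -6.8268) does not contain 0, so the difference is significant.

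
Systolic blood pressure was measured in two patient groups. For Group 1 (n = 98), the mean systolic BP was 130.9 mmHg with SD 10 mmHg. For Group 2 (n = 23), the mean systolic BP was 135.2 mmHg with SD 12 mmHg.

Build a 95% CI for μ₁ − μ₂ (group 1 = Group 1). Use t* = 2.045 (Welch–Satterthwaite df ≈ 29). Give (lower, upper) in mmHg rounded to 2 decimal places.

(-9.82, 1.22)

Standard errors of each mean: 10/√98 = 1.0102 and 12/√23 = 2.5022.
SE(x̄₁ − x̄₂) = √(1.0102² + 2.5022²) = 2.6984 for independent samples with unequal variances.
With t* = 2.045, the margin is 2.045 × 2.6984 = 5.5182.
x̄₁ − x̄₂ = 130.9 − 135.2 = -4.3000; the interval is -4.3000 ± 5.5182 = (-9.82, 1.22).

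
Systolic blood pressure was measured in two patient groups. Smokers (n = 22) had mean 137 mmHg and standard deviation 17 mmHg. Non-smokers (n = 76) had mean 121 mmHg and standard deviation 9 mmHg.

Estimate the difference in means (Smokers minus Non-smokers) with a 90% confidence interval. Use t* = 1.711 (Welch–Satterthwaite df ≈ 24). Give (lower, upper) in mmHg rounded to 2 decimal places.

Standard errors of each mean: 17/√22 = 3.6244 and 9/√76 = 1.0324.
SE(x̄₁ − x̄₂) = √(3.6244² + 1.0324²) = 3.7686 for independent samples with unequal variances.
With t* = 1.711, the margin is 1.711 × 3.7686 = 6.4481.
x̄₁ − x̄₂ = 137 − 121 = 16.0000; the interval is 16.0000 ± 6.4481 = (9.55, 22.45).

(9.55, 22.45)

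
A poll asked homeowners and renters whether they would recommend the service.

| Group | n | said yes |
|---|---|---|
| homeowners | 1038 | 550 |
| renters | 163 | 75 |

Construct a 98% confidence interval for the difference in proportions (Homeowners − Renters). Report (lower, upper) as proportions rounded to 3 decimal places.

(-0.028, 0.167)

Sample proportions: 550/1038 = 0.5299, 75/163 = 0.4601.
Each SE is √(p̂(1−p̂)/n): √(0.5299·0.4701/1038) = 0.01549 and √(0.4601·0.5399/163) = 0.03904.
SE(p̂₁ − p̂₂) = √(SE₁² + SE₂²) = √(0.0002399401 + 0.0015241216) = 0.04200, since the two samples are independent.
At 98% confidence z* = 2.326; margin = 2.326 × 0.04200 = 0.09769.
The difference is 0.5299 − 0.4601 = 0.0698, so the interval is 0.0698 ± 0.09769 = (-0.028, 0.167).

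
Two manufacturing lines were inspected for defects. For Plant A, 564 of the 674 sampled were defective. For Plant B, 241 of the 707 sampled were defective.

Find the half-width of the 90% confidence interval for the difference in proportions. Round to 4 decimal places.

p̂₁ = 564/674 = 0.8368 and p̂₂ = 241/707 = 0.3409.
SE₁ = √(p̂₁(1−p̂₁)/n₁) = √(0.8368·0.1632/674) = 0.01423; SE₂ = √(0.3409·0.6591/707) = 0.01783.
Independent samples: SE of the difference = √(SE₁² + SE₂²) = √(0.0002024929 + 0.0003179089) = 0.02281.
z* for 90% confidence is 1.645, so the margin of error is 1.645 × 0.02281 = 0.03752.

0.0375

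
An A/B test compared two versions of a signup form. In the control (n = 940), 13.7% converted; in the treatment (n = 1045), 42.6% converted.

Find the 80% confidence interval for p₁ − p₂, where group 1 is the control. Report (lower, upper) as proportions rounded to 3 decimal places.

The two standard errors are √(0.1370×0.8630/940) = 0.01122 and √(0.4260×0.5740/1045) = 0.01530.
Because the samples are independent, SE_diff = √(0.01122² + 0.01530²) = 0.01897.
Using z* = 1.282 for 80%, ME = 1.282 × 0.01897 = 0.02432.
p̂₁ − p̂₂ = -0.2890; interval -0.2890 ± 0.02432 gives (-0.313, -0.265).

(-0.313, -0.265)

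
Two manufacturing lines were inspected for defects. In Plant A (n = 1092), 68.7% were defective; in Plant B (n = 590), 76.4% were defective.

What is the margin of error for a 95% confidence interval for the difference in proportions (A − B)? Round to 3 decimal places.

0.044

The two standard errors are √(0.6870×0.3130/1092) = 0.01403 and √(0.7640×0.2360/590) = 0.01748.
Because the samples are independent, SE_diff = √(0.01403² + 0.01748²) = 0.02241.
Using z* = 1.960 for 95%, ME = 1.960 × 0.02241 = 0.04392.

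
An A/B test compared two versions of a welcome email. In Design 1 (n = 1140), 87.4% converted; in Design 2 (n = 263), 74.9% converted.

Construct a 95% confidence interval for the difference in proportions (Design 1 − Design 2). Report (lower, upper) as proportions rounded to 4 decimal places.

(0.0692, 0.1808)

Each SE is √(p̂(1−p̂)/n): √(0.8740·0.1260/1140) = 0.00983 and √(0.7490·0.2510/263) = 0.02674.
SE(p̂₁ − p̂₂) = √(SE₁² + SE₂²) = √(0.0000966289 + 0.0007150276) = 0.02849, since the two samples are independent.
At 95% confidence z* = 1.960; margin = 1.960 × 0.02849 = 0.05584.
The difference is 0.8740 − 0.7490 = 0.1250, so the interval is 0.1250 ± 0.05584 = (0.0692, 0.1808).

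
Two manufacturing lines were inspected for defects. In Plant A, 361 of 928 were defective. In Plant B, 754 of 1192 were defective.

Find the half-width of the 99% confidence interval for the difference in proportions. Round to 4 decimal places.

0.0547

Sample proportions: 361/928 = 0.3890, 754/1192 = 0.6326.
Each SE is √(p̂(1−p̂)/n): √(0.3890·0.6110/928) = 0.01600 and √(0.6326·0.3674/1192) = 0.01396.
SE(p̂₁ − p̂₂) = √(SE₁² + SE₂²) = √(0.000256 + 0.0001948816) = 0.02123, since the two samples are independent.
At 99% confidence z* = 2.576; margin = 2.576 × 0.02123 = 0.05469.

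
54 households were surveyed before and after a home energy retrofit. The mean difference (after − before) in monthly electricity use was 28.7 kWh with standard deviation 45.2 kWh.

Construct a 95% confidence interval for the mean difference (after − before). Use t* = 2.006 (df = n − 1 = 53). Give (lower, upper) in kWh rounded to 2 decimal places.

(16.36, 41.04)

Paired design: SE = s_d/√n = 45.2/√54 = 6.1509.
t* = 2.006; margin of error = 2.006 × 6.1509 = 12.3387.
28.7 ± 12.3387 → (16.36, 41.04).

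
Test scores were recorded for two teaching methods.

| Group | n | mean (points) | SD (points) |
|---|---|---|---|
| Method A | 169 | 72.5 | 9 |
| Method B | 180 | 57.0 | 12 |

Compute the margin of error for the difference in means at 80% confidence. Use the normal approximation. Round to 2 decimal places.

Per-group SEs: s₁/√n₁ = 9/√169 = 0.6923, s₂/√n₂ = 12/√180 = 0.8944.
Unpooled SE of the difference: √(0.47927929 + 0.79995136) = 1.1310.
Margin of error = z* · SE = 1.282 × 1.1310 = 1.4499.

1.45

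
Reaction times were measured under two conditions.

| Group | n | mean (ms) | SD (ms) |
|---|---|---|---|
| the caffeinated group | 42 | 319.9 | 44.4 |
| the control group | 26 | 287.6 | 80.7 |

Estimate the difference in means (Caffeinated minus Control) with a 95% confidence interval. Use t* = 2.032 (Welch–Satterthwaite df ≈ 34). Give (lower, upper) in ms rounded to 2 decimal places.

Per-group SEs: s₁/√n₁ = 44.4/√42 = 6.8511, s₂/√n₂ = 80.7/√26 = 15.8266.
Unpooled SE of the difference: √(46.93757121 + 250.48126756) = 17.2458.
Margin of error = t* · SE = 2.032 × 17.2458 = 35.0435.
x̄₁ − x̄₂ = 319.9 − 287.6 = 32.3000.
CI: 32.3000 ± 35.0435 = (-2.74, 67.34).

(-2.74, 67.34)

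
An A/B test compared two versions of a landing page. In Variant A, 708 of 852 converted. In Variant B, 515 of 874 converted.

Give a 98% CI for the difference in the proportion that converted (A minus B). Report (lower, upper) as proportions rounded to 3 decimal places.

(0.193, 0.291)

Sample proportions: 708/852 = 0.8310, 515/874 = 0.5892.
Each SE is √(p̂(1−p̂)/n): √(0.8310·0.1690/852) = 0.01284 and √(0.5892·0.4108/874) = 0.01664.
SE(p̂₁ − p̂₂) = √(SE₁² + SE₂²) = √(0.0001648656 + 0.0002768896) = 0.02102, since the two samples are independent.
At 98% confidence z* = 2.326; margin = 2.326 × 0.02102 = 0.04889.
The difference is 0.8310 − 0.5892 = 0.2418, so the interval is 0.2418 ± 0.04889 = (0.193, 0.291).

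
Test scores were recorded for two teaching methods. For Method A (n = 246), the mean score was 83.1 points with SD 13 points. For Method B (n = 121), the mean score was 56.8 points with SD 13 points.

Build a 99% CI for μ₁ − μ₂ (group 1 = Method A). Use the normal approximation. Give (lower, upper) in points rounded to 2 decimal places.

(22.58, 30.02)

Per-group SEs: s₁/√n₁ = 13/√246 = 0.8288, s₂/√n₂ = 13/√121 = 1.1818.
Unpooled SE of the difference: √(0.68690944 + 1.39665124) = 1.4435.
Margin of error = z* · SE = 2.576 × 1.4435 = 3.7185.
x̄₁ − x̄₂ = 83.1 − 56.8 = 26.3000.
CI: 26.3000 ± 3.7185 = (22.58, 30.02).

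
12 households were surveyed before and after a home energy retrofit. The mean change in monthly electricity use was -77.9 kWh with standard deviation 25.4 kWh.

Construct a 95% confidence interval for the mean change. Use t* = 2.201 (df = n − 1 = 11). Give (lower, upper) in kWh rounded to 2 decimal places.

Paired design: SE = s_d/√n = 25.4/√12 = 7.3323.
t* = 2.201; margin of error = 2.201 × 7.3323 = 16.1384.
-77.9 ± 16.1384 → (-94.04, -61.76).

(-94.04, -61.76)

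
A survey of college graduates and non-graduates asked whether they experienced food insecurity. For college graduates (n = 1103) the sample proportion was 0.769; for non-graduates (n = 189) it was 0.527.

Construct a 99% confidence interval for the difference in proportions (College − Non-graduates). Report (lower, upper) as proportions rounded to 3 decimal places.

(0.143, 0.341)

The two standard errors are √(0.7690×0.2310/1103) = 0.01269 and √(0.5270×0.4730/189) = 0.03632.
Because the samples are independent, SE_diff = √(0.01269² + 0.03632²) = 0.03847.
Using z* = 2.576 for 99%, ME = 2.576 × 0.03847 = 0.09910.
p̂₁ − p̂₂ = 0.2420; interval 0.2420 ± 0.09910 gives (0.143, 0.341).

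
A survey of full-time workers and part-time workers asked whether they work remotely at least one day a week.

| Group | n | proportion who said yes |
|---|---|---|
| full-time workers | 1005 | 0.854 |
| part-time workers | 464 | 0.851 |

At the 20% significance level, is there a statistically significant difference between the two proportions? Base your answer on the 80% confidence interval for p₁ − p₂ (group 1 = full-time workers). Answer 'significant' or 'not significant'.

not significant

Each SE is √(p̂(1−p̂)/n): √(0.8540·0.1460/1005) = 0.01114 and √(0.8510·0.1490/464) = 0.01653.
SE(p̂₁ − p̂₂) = √(SE₁² + SE₂²) = √(0.0001240996 + 0.0002732409) = 0.01993, since the two samples are independent.
At 80% confidence z* = 1.282; margin = 1.282 × 0.01993 = 0.02555.
The difference is 0.8540 − 0.8510 = 0.0030, so the interval is 0.0030 ± 0.02555 = (-0.02255, 0.02855).
The interval (-0.02255, 0.02855) contains 0, so the difference is not significant.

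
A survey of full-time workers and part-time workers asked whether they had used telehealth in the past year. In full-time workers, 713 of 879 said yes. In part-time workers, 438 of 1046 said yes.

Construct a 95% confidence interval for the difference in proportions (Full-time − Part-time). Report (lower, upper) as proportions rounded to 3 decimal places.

(0.353, 0.432)

Sample proportions: 713/879 = 0.8111, 438/1046 = 0.4187.
Each SE is √(p̂(1−p̂)/n): √(0.8111·0.1889/879) = 0.01320 and √(0.4187·0.5813/1046) = 0.01525.
SE(p̂₁ − p̂₂) = √(SE₁² + SE₂²) = √(0.00017424 + 0.0002325625) = 0.02017, since the two samples are independent.
At 95% confidence z* = 1.960; margin = 1.960 × 0.02017 = 0.03953.
The difference is 0.8111 − 0.4187 = 0.3924, so the interval is 0.3924 ± 0.03953 = (0.353, 0.432).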